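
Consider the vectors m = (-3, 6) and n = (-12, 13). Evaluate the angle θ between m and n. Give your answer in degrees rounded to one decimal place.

m · n = (-3)·(-12) + 6·13 = 36 + 78 = 114
|m|² = 9 + 36 = 45,  |m| = √45 ≈ 6.708204
|n|² = 144 + 169 = 313,  |n| = √313 ≈ 17.691806
cos θ = 114 / (6.708204 · 17.691806) ≈ 0.96056
θ = arccos(0.96056) ≈ 16.1°

16.1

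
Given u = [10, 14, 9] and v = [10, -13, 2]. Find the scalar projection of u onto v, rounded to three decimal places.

u · v = 10·10 + 14·(-13) + 9·2 = 100 - 182 + 18 = -64
|v| = √(100 + 169 + 4) = √273 ≈ 16.5227
comp_v u = -64 / √273 ≈ -3.873

-3.873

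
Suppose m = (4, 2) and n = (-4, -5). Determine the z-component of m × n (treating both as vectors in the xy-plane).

-12

4·(-5) - 2·(-4) = -20 - (-8) = -12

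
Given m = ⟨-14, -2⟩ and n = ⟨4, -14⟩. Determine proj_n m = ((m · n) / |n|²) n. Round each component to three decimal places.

(-0.528, 1.849)

m · n = (-14)·4 + (-2)·(-14) = -56 + 28 = -28
|n|² = 16 + 196 = 212
proj_n m = (-28/212) · (4, -14) ≈ (-0.528, 1.849)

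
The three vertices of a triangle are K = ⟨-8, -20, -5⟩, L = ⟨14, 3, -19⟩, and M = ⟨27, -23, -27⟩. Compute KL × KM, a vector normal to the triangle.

(-548, -6, -871)

KL = (22, 23, -14)
KM = (35, -3, -22)
i: 23·(-22) - (-14)·(-3) = -506 - 42 = -548
j: (-14)·35 - 22·(-22) = -490 - (-484) = -6
k: 22·(-3) - 23·35 = -66 - 805 = -871
KL × KM = (-548, -6, -871)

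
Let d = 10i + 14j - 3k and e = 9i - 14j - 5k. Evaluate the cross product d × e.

i: 14·(-5) - (-3)·(-14) = -70 - 42 = -112
j: (-3)·9 - 10·(-5) = -27 - (-50) = 23
k: 10·(-14) - 14·9 = -140 - 126 = -266
d × e = (-112, 23, -266)

(-112, 23, -266)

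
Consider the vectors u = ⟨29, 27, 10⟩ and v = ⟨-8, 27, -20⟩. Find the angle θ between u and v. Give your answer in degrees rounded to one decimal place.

u · v = 29·(-8) + 27·27 + 10·(-20) = -232 + 729 - 200 = 297
|u|² = 841 + 729 + 100 = 1670,  |u| = √1670 ≈ 40.865633
|v|² = 64 + 729 + 400 = 1193,  |v| = √1193 ≈ 34.539832
cos θ = 297 / (40.865633 · 34.539832) ≈ 0.21042
θ = arccos(0.21042) ≈ 77.9°

77.9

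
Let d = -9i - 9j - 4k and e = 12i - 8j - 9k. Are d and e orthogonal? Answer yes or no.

yes

d · e = (-9)·12 + (-9)·(-8) + (-4)·(-9) = -108 + 72 + 36 = 0
Zero, so the vectors are orthogonal.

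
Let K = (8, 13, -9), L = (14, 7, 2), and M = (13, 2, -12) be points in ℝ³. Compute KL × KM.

(139, 73, -36)

KL = (6, -6, 11)
KM = (5, -11, -3)
i: (-6)·(-3) - 11·(-11) = 18 - (-121) = 139
j: 11·5 - 6·(-3) = 55 - (-18) = 73
k: 6·(-11) - (-6)·5 = -66 - (-30) = -36
KL × KM = (139, 73, -36)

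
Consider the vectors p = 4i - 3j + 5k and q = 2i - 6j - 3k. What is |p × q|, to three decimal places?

48.260

i: (-3)·(-3) - 5·(-6) = 9 - (-30) = 39
j: 5·2 - 4·(-3) = 10 - (-12) = 22
k: 4·(-6) - (-3)·2 = -24 - (-6) = -18
p × q = (39, 22, -18)
|p × q| = √(39² + 22² + (-18)²) = √2329 ≈ 48.2597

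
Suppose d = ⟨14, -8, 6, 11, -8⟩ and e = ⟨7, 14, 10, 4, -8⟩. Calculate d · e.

154

d · e = 14·7 + (-8)·14 + 6·10 + 11·4 + (-8)·(-8) = 98 - 112 + 60 + 44 + 64 = 154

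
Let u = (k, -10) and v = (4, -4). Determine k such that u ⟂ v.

-10

u · v = k·4 + (-10)·(-4) = 40 + 4k
Set equal to 0: 4k = -40, so k = -10.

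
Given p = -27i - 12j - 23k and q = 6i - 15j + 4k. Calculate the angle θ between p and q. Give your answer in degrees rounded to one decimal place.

96.8

p · q = (-27)·6 + (-12)·(-15) + (-23)·4 = -162 + 180 - 92 = -74
|p|² = 729 + 144 + 529 = 1402,  |p| = √1402 ≈ 37.443290
|q|² = 36 + 225 + 16 = 277,  |q| = √277 ≈ 16.643317
cos θ = -74 / (37.443290 · 16.643317) ≈ -0.11875
θ = arccos(-0.11875) ≈ 96.8°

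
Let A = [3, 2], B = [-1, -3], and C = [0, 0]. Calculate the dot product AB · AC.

22

AB = B − A = (-4, -5)
AC = C − A = (-3, -2)
AB · AC = (-4)·(-3) + (-5)·(-2) = 12 + 10 = 22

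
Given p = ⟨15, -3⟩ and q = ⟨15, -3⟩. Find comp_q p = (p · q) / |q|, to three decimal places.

15.297

p · q = 15·15 + (-3)·(-3) = 225 + 9 = 234
|q| = √(225 + 9) = √234 ≈ 15.2971
comp_q p = 234 / √234 ≈ 15.297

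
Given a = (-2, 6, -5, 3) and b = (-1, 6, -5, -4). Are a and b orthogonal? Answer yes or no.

a · b = (-2)·(-1) + 6·6 + (-5)·(-5) + 3·(-4) = 2 + 36 + 25 - 12 = 51
Nonzero, so the vectors are not orthogonal.

no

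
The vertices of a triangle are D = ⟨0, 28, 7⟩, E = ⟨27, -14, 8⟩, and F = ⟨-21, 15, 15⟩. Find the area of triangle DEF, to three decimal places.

648.226

DE = (27, -42, 1),  DF = (-21, -13, 8)
i: (-42)·8 - 1·(-13) = -336 - (-13) = -323
j: 1·(-21) - 27·8 = -21 - 216 = -237
k: 27·(-13) - (-42)·(-21) = -351 - 882 = -1233
DE × DF = (-323, -237, -1233)
|DE × DF| = √1680787 ≈ 1296.4517
area = ½ · 1296.4517 ≈ 648.226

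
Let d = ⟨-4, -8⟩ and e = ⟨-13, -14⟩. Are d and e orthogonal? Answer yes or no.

no

d · e = (-4)·(-13) + (-8)·(-14) = 52 + 112 = 164
Nonzero, so the vectors are not orthogonal.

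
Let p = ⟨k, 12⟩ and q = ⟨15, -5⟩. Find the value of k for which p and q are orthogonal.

p · q = k·15 + 12·(-5) = -60 + 15k
Set equal to 0: 15k = 60, so k = 4.

4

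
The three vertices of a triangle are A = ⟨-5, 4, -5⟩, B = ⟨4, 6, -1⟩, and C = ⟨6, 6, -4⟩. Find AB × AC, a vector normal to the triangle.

(-6, 35, -4)

AB = (9, 2, 4)
AC = (11, 2, 1)
i: 2·1 - 4·2 = 2 - 8 = -6
j: 4·11 - 9·1 = 44 - 9 = 35
k: 9·2 - 2·11 = 18 - 22 = -4
AB × AC = (-6, 35, -4)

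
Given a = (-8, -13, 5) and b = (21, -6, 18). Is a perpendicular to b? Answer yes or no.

yes

a · b = (-8)·21 + (-13)·(-6) + 5·18 = -168 + 78 + 90 = 0
Zero, so the vectors are orthogonal.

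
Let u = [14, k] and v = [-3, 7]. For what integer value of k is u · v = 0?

u · v = 14·(-3) + k·7 = -42 + 7k
Set equal to 0: 7k = 42, so k = 6.

6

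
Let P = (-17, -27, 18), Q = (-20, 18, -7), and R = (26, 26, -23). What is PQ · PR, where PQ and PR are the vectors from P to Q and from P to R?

PQ = Q − P = (-3, 45, -25)
PR = R − P = (43, 53, -41)
PQ · PR = (-3)·43 + 45·53 + (-25)·(-41) = -129 + 2385 + 1025 = 3281

3281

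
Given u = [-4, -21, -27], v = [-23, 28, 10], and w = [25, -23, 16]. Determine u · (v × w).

-11073

v × w:
i: 28·16 - 10·(-23) = 448 - (-230) = 678
j: 10·25 - (-23)·16 = 250 - (-368) = 618
k: (-23)·(-23) - 28·25 = 529 - 700 = -171
v × w = (678, 618, -171)
u · (v × w) = (-4)·678 + (-21)·618 + (-27)·(-171) = -2712 - 12978 + 4617 = -11073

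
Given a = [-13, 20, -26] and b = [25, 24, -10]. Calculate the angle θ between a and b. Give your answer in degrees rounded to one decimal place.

71.0

a · b = (-13)·25 + 20·24 + (-26)·(-10) = -325 + 480 + 260 = 415
|a|² = 169 + 400 + 676 = 1245,  |a| = √1245 ≈ 35.284558
|b|² = 625 + 576 + 100 = 1301,  |b| = √1301 ≈ 36.069378
cos θ = 415 / (35.284558 · 36.069378) ≈ 0.32608
θ = arccos(0.32608) ≈ 71.0°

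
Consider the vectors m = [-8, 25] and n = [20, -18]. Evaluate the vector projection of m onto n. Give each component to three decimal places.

m · n = (-8)·20 + 25·(-18) = -160 - 450 = -610
|n|² = 400 + 324 = 724
proj_n m = (-610/724) · (20, -18) ≈ (-16.851, 15.166)

(-16.851, 15.166)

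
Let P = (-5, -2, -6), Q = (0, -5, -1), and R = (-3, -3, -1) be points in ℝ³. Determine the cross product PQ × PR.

(-10, -15, 1)

PQ = (5, -3, 5)
PR = (2, -1, 5)
i: (-3)·5 - 5·(-1) = -15 - (-5) = -10
j: 5·2 - 5·5 = 10 - 25 = -15
k: 5·(-1) - (-3)·2 = -5 - (-6) = 1
PQ × PR = (-10, -15, 1)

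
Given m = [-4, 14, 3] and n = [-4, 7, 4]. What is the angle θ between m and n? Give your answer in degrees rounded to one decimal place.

19.7

m · n = (-4)·(-4) + 14·7 + 3·4 = 16 + 98 + 12 = 126
|m|² = 16 + 196 + 9 = 221,  |m| = √221 ≈ 14.866069
|n|² = 16 + 49 + 16 = 81,  |n| = √81 ≈ 9.000000
cos θ = 126 / (14.866069 · 9.000000) ≈ 0.94174
θ = arccos(0.94174) ≈ 19.7°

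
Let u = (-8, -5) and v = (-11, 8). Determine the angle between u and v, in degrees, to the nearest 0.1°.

u · v = (-8)·(-11) + (-5)·8 = 88 - 40 = 48
|u|² = 64 + 25 = 89,  |u| = √89 ≈ 9.433981
|v|² = 121 + 64 = 185,  |v| = √185 ≈ 13.601471
cos θ = 48 / (9.433981 · 13.601471) ≈ 0.37408
θ = arccos(0.37408) ≈ 68.0°

68.0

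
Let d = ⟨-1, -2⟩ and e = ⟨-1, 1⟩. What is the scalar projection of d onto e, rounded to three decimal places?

-0.707

d · e = (-1)·(-1) + (-2)·1 = 1 - 2 = -1
|e| = √(1 + 1) = √2 ≈ 1.4142
comp_e d = -1 / √2 ≈ -0.707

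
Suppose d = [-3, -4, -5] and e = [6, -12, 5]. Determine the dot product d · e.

5

d · e = (-3)·6 + (-4)·(-12) + (-5)·5 = -18 + 48 - 25 = 5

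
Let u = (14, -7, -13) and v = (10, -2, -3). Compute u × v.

i: (-7)·(-3) - (-13)·(-2) = 21 - 26 = -5
j: (-13)·10 - 14·(-3) = -130 - (-42) = -88
k: 14·(-2) - (-7)·10 = -28 - (-70) = 42
u × v = (-5, -88, 42)

(-5, -88, 42)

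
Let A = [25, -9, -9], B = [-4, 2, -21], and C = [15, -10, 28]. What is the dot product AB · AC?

AB = B − A = (-29, 11, -12)
AC = C − A = (-10, -1, 37)
AB · AC = (-29)·(-10) + 11·(-1) + (-12)·37 = 290 - 11 - 444 = -165

-165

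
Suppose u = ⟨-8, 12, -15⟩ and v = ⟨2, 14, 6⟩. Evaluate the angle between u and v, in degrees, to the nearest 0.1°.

78.8

u · v = (-8)·2 + 12·14 + (-15)·6 = -16 + 168 - 90 = 62
|u|² = 64 + 144 + 225 = 433,  |u| = √433 ≈ 20.808652
|v|² = 4 + 196 + 36 = 236,  |v| = √236 ≈ 15.362291
cos θ = 62 / (20.808652 · 15.362291) ≈ 0.19395
θ = arccos(0.19395) ≈ 78.8°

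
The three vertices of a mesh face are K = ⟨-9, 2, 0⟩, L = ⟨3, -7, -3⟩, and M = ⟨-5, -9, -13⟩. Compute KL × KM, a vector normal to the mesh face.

(84, 144, -96)

KL = (12, -9, -3)
KM = (4, -11, -13)
i: (-9)·(-13) - (-3)·(-11) = 117 - 33 = 84
j: (-3)·4 - 12·(-13) = -12 - (-156) = 144
k: 12·(-11) - (-9)·4 = -132 - (-36) = -96
KL × KM = (84, 144, -96)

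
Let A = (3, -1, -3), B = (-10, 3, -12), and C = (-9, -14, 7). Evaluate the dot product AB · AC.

AB = B − A = (-13, 4, -9)
AC = C − A = (-12, -13, 10)
AB · AC = (-13)·(-12) + 4·(-13) + (-9)·10 = 156 - 52 - 90 = 14

14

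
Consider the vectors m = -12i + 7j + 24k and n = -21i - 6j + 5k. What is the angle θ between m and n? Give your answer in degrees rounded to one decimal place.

m · n = (-12)·(-21) + 7·(-6) + 24·5 = 252 - 42 + 120 = 330
|m|² = 144 + 49 + 576 = 769,  |m| = √769 ≈ 27.730849
|n|² = 441 + 36 + 25 = 502,  |n| = √502 ≈ 22.405357
cos θ = 330 / (27.730849 · 22.405357) ≈ 0.53113
θ = arccos(0.53113) ≈ 57.9°

57.9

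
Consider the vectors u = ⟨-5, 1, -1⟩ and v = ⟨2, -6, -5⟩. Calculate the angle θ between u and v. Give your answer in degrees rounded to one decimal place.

u · v = (-5)·2 + 1·(-6) + (-1)·(-5) = -10 - 6 + 5 = -11
|u|² = 25 + 1 + 1 = 27,  |u| = √27 ≈ 5.196152
|v|² = 4 + 36 + 25 = 65,  |v| = √65 ≈ 8.062258
cos θ = -11 / (5.196152 · 8.062258) ≈ -0.26258
θ = arccos(-0.26258) ≈ 105.2°

105.2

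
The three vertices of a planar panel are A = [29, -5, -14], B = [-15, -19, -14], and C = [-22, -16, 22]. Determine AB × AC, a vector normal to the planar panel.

(-504, 1584, -230)

AB = (-44, -14, 0)
AC = (-51, -11, 36)
i: (-14)·36 - 0·(-11) = -504 - 0 = -504
j: 0·(-51) - (-44)·36 = 0 - (-1584) = 1584
k: (-44)·(-11) - (-14)·(-51) = 484 - 714 = -230
AB × AC = (-504, 1584, -230)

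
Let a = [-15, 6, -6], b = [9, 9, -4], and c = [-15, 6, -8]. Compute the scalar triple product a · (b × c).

b × c:
i: 9·(-8) - (-4)·6 = -72 - (-24) = -48
j: (-4)·(-15) - 9·(-8) = 60 - (-72) = 132
k: 9·6 - 9·(-15) = 54 - (-135) = 189
b × c = (-48, 132, 189)
a · (b × c) = (-15)·(-48) + 6·132 + (-6)·189 = 720 + 792 - 1134 = 378

378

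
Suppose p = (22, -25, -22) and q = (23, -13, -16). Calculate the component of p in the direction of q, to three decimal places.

38.301

p · q = 22·23 + (-25)·(-13) + (-22)·(-16) = 506 + 325 + 352 = 1183
|q| = √(529 + 169 + 256) = √954 ≈ 30.8869
comp_q p = 1183 / √954 ≈ 38.301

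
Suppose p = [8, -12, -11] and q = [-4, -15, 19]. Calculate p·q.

-61

p · q = 8·(-4) + (-12)·(-15) + (-11)·19 = -32 + 180 - 209 = -61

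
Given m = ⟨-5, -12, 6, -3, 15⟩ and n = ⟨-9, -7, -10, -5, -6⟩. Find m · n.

-6

m · n = (-5)·(-9) + (-12)·(-7) + 6·(-10) + (-3)·(-5) + 15·(-6) = 45 + 84 - 60 + 15 - 90 = -6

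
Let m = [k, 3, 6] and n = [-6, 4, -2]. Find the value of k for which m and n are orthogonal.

0

m · n = k·(-6) + 3·4 + 6·(-2) = 0 - 6k
Set equal to 0: -6k = 0, so k = 0.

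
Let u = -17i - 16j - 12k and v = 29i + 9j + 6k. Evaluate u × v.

i: (-16)·6 - (-12)·9 = -96 - (-108) = 12
j: (-12)·29 - (-17)·6 = -348 - (-102) = -246
k: (-17)·9 - (-16)·29 = -153 - (-464) = 311
u × v = (12, -246, 311)

(12, -246, 311)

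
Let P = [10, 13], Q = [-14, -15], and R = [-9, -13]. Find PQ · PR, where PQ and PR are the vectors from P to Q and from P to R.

PQ = Q − P = (-24, -28)
PR = R − P = (-19, -26)
PQ · PR = (-24)·(-19) + (-28)·(-26) = 456 + 728 = 1184

1184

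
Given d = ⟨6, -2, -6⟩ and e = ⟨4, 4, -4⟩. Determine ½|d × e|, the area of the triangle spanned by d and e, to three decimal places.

i: (-2)·(-4) - (-6)·4 = 8 - (-24) = 32
j: (-6)·4 - 6·(-4) = -24 - (-24) = 0
k: 6·4 - (-2)·4 = 24 - (-8) = 32
d × e = (32, 0, 32)
|d × e| = √(32² + 0² + 32²) = √2048 ≈ 45.2548
area = ½ · 45.2548 ≈ 22.627

22.627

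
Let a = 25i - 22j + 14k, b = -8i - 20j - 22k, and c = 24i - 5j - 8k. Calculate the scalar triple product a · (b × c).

b × c:
i: (-20)·(-8) - (-22)·(-5) = 160 - 110 = 50
j: (-22)·24 - (-8)·(-8) = -528 - 64 = -592
k: (-8)·(-5) - (-20)·24 = 40 - (-480) = 520
b × c = (50, -592, 520)
a · (b × c) = 25·50 + (-22)·(-592) + 14·520 = 1250 + 13024 + 7280 = 21554

21554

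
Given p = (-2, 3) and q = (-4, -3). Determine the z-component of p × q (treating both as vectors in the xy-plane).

18

(-2)·(-3) - 3·(-4) = 6 - (-12) = 18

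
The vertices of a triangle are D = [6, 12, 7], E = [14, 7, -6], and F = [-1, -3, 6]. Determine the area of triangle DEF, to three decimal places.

132.218

DE = (8, -5, -13),  DF = (-7, -15, -1)
i: (-5)·(-1) - (-13)·(-15) = 5 - 195 = -190
j: (-13)·(-7) - 8·(-1) = 91 - (-8) = 99
k: 8·(-15) - (-5)·(-7) = -120 - 35 = -155
DE × DF = (-190, 99, -155)
|DE × DF| = √69926 ≈ 264.4352
area = ½ · 264.4352 ≈ 132.218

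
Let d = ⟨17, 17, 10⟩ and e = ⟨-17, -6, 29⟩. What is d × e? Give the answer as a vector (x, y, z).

(553, -663, 187)

i: 17·29 - 10·(-6) = 493 - (-60) = 553
j: 10·(-17) - 17·29 = -170 - 493 = -663
k: 17·(-6) - 17·(-17) = -102 - (-289) = 187
d × e = (553, -663, 187)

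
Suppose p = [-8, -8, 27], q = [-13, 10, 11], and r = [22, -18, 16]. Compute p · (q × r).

q × r:
i: 10·16 - 11·(-18) = 160 - (-198) = 358
j: 11·22 - (-13)·16 = 242 - (-208) = 450
k: (-13)·(-18) - 10·22 = 234 - 220 = 14
q × r = (358, 450, 14)
p · (q × r) = (-8)·358 + (-8)·450 + 27·14 = -2864 - 3600 + 378 = -6086

-6086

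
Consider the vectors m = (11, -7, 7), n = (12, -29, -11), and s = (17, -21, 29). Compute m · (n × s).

n × s:
i: (-29)·29 - (-11)·(-21) = -841 - 231 = -1072
j: (-11)·17 - 12·29 = -187 - 348 = -535
k: 12·(-21) - (-29)·17 = -252 - (-493) = 241
n × s = (-1072, -535, 241)
m · (n × s) = 11·(-1072) + (-7)·(-535) + 7·241 = -11792 + 3745 + 1687 = -6360

-6360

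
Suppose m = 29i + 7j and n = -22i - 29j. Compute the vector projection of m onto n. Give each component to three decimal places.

m · n = 29·(-22) + 7·(-29) = -638 - 203 = -841
|n|² = 484 + 841 = 1325
proj_n m = (-841/1325) · (-22, -29) ≈ (13.964, 18.407)

(13.964, 18.407)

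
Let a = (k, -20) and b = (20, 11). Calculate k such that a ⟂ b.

11

a · b = k·20 + (-20)·11 = -220 + 20k
Set equal to 0: 20k = 220, so k = 11.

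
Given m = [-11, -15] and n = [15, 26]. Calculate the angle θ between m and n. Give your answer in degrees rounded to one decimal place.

173.7

m · n = (-11)·15 + (-15)·26 = -165 - 390 = -555
|m|² = 121 + 225 = 346,  |m| = √346 ≈ 18.601075
|n|² = 225 + 676 = 901,  |n| = √901 ≈ 30.016662
cos θ = -555 / (18.601075 · 30.016662) ≈ -0.99401
θ = arccos(-0.99401) ≈ 173.7°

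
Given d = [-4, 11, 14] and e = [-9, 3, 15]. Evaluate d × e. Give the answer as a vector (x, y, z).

i: 11·15 - 14·3 = 165 - 42 = 123
j: 14·(-9) - (-4)·15 = -126 - (-60) = -66
k: (-4)·3 - 11·(-9) = -12 - (-99) = 87
d × e = (123, -66, 87)

(123, -66, 87)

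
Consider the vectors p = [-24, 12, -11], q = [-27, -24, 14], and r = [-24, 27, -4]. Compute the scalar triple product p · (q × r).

15795

q × r:
i: (-24)·(-4) - 14·27 = 96 - 378 = -282
j: 14·(-24) - (-27)·(-4) = -336 - 108 = -444
k: (-27)·27 - (-24)·(-24) = -729 - 576 = -1305
q × r = (-282, -444, -1305)
p · (q × r) = (-24)·(-282) + 12·(-444) + (-11)·(-1305) = 6768 - 5328 + 14355 = 15795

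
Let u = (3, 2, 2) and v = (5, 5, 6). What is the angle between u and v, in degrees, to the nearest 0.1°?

14.6

u · v = 3·5 + 2·5 + 2·6 = 15 + 10 + 12 = 37
|u|² = 9 + 4 + 4 = 17,  |u| = √17 ≈ 4.123106
|v|² = 25 + 25 + 36 = 86,  |v| = √86 ≈ 9.273618
cos θ = 37 / (4.123106 · 9.273618) ≈ 0.96767
θ = arccos(0.96767) ≈ 14.6°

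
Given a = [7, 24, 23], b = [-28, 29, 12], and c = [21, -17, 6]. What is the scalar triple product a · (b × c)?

9667

b × c:
i: 29·6 - 12·(-17) = 174 - (-204) = 378
j: 12·21 - (-28)·6 = 252 - (-168) = 420
k: (-28)·(-17) - 29·21 = 476 - 609 = -133
b × c = (378, 420, -133)
a · (b × c) = 7·378 + 24·420 + 23·(-133) = 2646 + 10080 - 3059 = 9667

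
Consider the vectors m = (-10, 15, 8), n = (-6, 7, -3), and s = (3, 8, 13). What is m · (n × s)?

n × s:
i: 7·13 - (-3)·8 = 91 - (-24) = 115
j: (-3)·3 - (-6)·13 = -9 - (-78) = 69
k: (-6)·8 - 7·3 = -48 - 21 = -69
n × s = (115, 69, -69)
m · (n × s) = (-10)·115 + 15·69 + 8·(-69) = -1150 + 1035 - 552 = -667

-667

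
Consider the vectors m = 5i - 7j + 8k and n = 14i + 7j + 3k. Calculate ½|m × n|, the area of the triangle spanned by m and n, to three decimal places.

i: (-7)·3 - 8·7 = -21 - 56 = -77
j: 8·14 - 5·3 = 112 - 15 = 97
k: 5·7 - (-7)·14 = 35 - (-98) = 133
m × n = (-77, 97, 133)
|m × n| = √((-77)² + 97² + 133²) = √33027 ≈ 181.7333
area = ½ · 181.7333 ≈ 90.867

90.867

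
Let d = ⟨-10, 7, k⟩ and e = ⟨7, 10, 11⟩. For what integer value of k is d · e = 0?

0

d · e = (-10)·7 + 7·10 + k·11 = 0 + 11k
Set equal to 0: 11k = 0, so k = 0.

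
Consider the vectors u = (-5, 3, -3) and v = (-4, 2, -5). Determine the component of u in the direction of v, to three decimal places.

u · v = (-5)·(-4) + 3·2 + (-3)·(-5) = 20 + 6 + 15 = 41
|v| = √(16 + 4 + 25) = √45 ≈ 6.7082
comp_v u = 41 / √45 ≈ 6.112

6.112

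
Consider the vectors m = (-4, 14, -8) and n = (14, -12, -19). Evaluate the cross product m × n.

(-362, -188, -148)

i: 14·(-19) - (-8)·(-12) = -266 - 96 = -362
j: (-8)·14 - (-4)·(-19) = -112 - 76 = -188
k: (-4)·(-12) - 14·14 = 48 - 196 = -148
m × n = (-362, -188, -148)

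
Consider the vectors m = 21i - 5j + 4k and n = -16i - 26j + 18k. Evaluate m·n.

m · n = 21·(-16) + (-5)·(-26) + 4·18 = -336 + 130 + 72 = -134

-134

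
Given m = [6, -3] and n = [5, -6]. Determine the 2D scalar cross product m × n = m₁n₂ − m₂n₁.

-21

6·(-6) - (-3)·5 = -36 - (-15) = -21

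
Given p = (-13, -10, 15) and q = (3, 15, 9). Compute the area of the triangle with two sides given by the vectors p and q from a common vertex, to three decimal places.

i: (-10)·9 - 15·15 = -90 - 225 = -315
j: 15·3 - (-13)·9 = 45 - (-117) = 162
k: (-13)·15 - (-10)·3 = -195 - (-30) = -165
p × q = (-315, 162, -165)
|p × q| = √((-315)² + 162² + (-165)²) = √152694 ≈ 390.7608
area = ½ · 390.7608 ≈ 195.380

195.380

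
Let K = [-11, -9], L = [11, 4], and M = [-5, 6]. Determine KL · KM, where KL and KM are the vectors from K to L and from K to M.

327

KL = L − K = (22, 13)
KM = M − K = (6, 15)
KL · KM = 22·6 + 13·15 = 132 + 195 = 327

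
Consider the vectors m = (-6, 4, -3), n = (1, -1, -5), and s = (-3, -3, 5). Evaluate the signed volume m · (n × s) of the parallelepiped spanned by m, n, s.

n × s:
i: (-1)·5 - (-5)·(-3) = -5 - 15 = -20
j: (-5)·(-3) - 1·5 = 15 - 5 = 10
k: 1·(-3) - (-1)·(-3) = -3 - 3 = -6
n × s = (-20, 10, -6)
m · (n × s) = (-6)·(-20) + 4·10 + (-3)·(-6) = 120 + 40 + 18 = 178

178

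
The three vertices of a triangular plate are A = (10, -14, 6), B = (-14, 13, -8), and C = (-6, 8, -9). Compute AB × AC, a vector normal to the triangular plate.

(-97, -136, -96)

AB = (-24, 27, -14)
AC = (-16, 22, -15)
i: 27·(-15) - (-14)·22 = -405 - (-308) = -97
j: (-14)·(-16) - (-24)·(-15) = 224 - 360 = -136
k: (-24)·22 - 27·(-16) = -528 - (-432) = -96
AB × AC = (-97, -136, -96)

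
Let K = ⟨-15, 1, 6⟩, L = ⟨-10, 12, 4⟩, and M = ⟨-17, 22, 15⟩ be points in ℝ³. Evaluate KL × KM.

(141, -41, 127)

KL = (5, 11, -2)
KM = (-2, 21, 9)
i: 11·9 - (-2)·21 = 99 - (-42) = 141
j: (-2)·(-2) - 5·9 = 4 - 45 = -41
k: 5·21 - 11·(-2) = 105 - (-22) = 127
KL × KM = (141, -41, 127)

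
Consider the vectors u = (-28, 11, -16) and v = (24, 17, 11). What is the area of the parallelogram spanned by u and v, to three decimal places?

841.323

i: 11·11 - (-16)·17 = 121 - (-272) = 393
j: (-16)·24 - (-28)·11 = -384 - (-308) = -76
k: (-28)·17 - 11·24 = -476 - 264 = -740
u × v = (393, -76, -740)
|u × v| = √(393² + (-76)² + (-740)²) = √707825 ≈ 841.3234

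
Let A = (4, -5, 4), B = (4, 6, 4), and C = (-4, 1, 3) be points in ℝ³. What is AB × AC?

AB = (0, 11, 0)
AC = (-8, 6, -1)
i: 11·(-1) - 0·6 = -11 - 0 = -11
j: 0·(-8) - 0·(-1) = 0 - 0 = 0
k: 0·6 - 11·(-8) = 0 - (-88) = 88
AB × AC = (-11, 0, 88)

(-11, 0, 88)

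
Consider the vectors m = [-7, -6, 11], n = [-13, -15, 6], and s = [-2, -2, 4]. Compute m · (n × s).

n × s:
i: (-15)·4 - 6·(-2) = -60 - (-12) = -48
j: 6·(-2) - (-13)·4 = -12 - (-52) = 40
k: (-13)·(-2) - (-15)·(-2) = 26 - 30 = -4
n × s = (-48, 40, -4)
m · (n × s) = (-7)·(-48) + (-6)·40 + 11·(-4) = 336 - 240 - 44 = 52

52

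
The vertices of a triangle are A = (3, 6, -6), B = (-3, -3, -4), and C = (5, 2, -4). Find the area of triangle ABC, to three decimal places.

AB = (-6, -9, 2),  AC = (2, -4, 2)
i: (-9)·2 - 2·(-4) = -18 - (-8) = -10
j: 2·2 - (-6)·2 = 4 - (-12) = 16
k: (-6)·(-4) - (-9)·2 = 24 - (-18) = 42
AB × AC = (-10, 16, 42)
|AB × AC| = √2120 ≈ 46.0435
area = ½ · 46.0435 ≈ 23.022

23.022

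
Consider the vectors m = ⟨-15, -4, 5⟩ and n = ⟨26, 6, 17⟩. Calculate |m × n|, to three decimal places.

i: (-4)·17 - 5·6 = -68 - 30 = -98
j: 5·26 - (-15)·17 = 130 - (-255) = 385
k: (-15)·6 - (-4)·26 = -90 - (-104) = 14
m × n = (-98, 385, 14)
|m × n| = √((-98)² + 385² + 14²) = √158025 ≈ 397.5236

397.524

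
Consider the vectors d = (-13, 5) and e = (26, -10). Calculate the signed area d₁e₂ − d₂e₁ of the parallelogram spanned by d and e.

(-13)·(-10) - 5·26 = 130 - 130 = 0

0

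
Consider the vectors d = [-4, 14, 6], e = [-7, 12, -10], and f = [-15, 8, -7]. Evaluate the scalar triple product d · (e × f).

2174

e × f:
i: 12·(-7) - (-10)·8 = -84 - (-80) = -4
j: (-10)·(-15) - (-7)·(-7) = 150 - 49 = 101
k: (-7)·8 - 12·(-15) = -56 - (-180) = 124
e × f = (-4, 101, 124)
d · (e × f) = (-4)·(-4) + 14·101 + 6·124 = 16 + 1414 + 744 = 2174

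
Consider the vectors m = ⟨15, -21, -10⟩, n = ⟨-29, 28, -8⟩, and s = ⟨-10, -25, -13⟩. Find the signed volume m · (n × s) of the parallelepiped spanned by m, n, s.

-12273

n × s:
i: 28·(-13) - (-8)·(-25) = -364 - 200 = -564
j: (-8)·(-10) - (-29)·(-13) = 80 - 377 = -297
k: (-29)·(-25) - 28·(-10) = 725 - (-280) = 1005
n × s = (-564, -297, 1005)
m · (n × s) = 15·(-564) + (-21)·(-297) + (-10)·1005 = -8460 + 6237 - 10050 = -12273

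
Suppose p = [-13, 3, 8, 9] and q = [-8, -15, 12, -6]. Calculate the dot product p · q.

101

p · q = (-13)·(-8) + 3·(-15) + 8·12 + 9·(-6) = 104 - 45 + 96 - 54 = 101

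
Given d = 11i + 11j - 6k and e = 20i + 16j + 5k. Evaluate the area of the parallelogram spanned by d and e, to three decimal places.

i: 11·5 - (-6)·16 = 55 - (-96) = 151
j: (-6)·20 - 11·5 = -120 - 55 = -175
k: 11·16 - 11·20 = 176 - 220 = -44
d × e = (151, -175, -44)
|d × e| = √(151² + (-175)² + (-44)²) = √55362 ≈ 235.2913

235.291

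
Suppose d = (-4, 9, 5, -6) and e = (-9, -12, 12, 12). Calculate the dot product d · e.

-84

d · e = (-4)·(-9) + 9·(-12) + 5·12 + (-6)·12 = 36 - 108 + 60 - 72 = -84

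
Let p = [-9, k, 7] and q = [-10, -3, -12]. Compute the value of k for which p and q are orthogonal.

p · q = (-9)·(-10) + k·(-3) + 7·(-12) = 6 - 3k
Set equal to 0: -3k = -6, so k = 2.

2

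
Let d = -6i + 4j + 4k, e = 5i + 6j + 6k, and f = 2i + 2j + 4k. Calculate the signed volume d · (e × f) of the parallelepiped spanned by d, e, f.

e × f:
i: 6·4 - 6·2 = 24 - 12 = 12
j: 6·2 - 5·4 = 12 - 20 = -8
k: 5·2 - 6·2 = 10 - 12 = -2
e × f = (12, -8, -2)
d · (e × f) = (-6)·12 + 4·(-8) + 4·(-2) = -72 - 32 - 8 = -112

-112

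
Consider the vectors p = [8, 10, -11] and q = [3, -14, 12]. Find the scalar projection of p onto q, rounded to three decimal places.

p · q = 8·3 + 10·(-14) + (-11)·12 = 24 - 140 - 132 = -248
|q| = √(9 + 196 + 144) = √349 ≈ 18.6815
comp_q p = -248 / √349 ≈ -13.275

-13.275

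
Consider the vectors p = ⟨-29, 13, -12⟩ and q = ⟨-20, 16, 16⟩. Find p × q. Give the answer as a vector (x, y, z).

i: 13·16 - (-12)·16 = 208 - (-192) = 400
j: (-12)·(-20) - (-29)·16 = 240 - (-464) = 704
k: (-29)·16 - 13·(-20) = -464 - (-260) = -204
p × q = (400, 704, -204)

(400, 704, -204)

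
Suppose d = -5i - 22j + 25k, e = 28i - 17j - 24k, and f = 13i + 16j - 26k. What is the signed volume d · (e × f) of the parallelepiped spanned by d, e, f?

e × f:
i: (-17)·(-26) - (-24)·16 = 442 - (-384) = 826
j: (-24)·13 - 28·(-26) = -312 - (-728) = 416
k: 28·16 - (-17)·13 = 448 - (-221) = 669
e × f = (826, 416, 669)
d · (e × f) = (-5)·826 + (-22)·416 + 25·669 = -4130 - 9152 + 16725 = 3443

3443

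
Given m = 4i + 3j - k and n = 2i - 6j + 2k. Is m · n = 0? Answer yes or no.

m · n = 4·2 + 3·(-6) + (-1)·2 = 8 - 18 - 2 = -12
Nonzero, so the vectors are not orthogonal.

no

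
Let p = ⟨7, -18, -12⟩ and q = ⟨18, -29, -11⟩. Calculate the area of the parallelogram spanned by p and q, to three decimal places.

237.617

i: (-18)·(-11) - (-12)·(-29) = 198 - 348 = -150
j: (-12)·18 - 7·(-11) = -216 - (-77) = -139
k: 7·(-29) - (-18)·18 = -203 - (-324) = 121
p × q = (-150, -139, 121)
|p × q| = √((-150)² + (-139)² + 121²) = √56462 ≈ 237.6173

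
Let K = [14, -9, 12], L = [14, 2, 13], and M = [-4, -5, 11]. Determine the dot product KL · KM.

KL = L − K = (0, 11, 1)
KM = M − K = (-18, 4, -1)
KL · KM = 0·(-18) + 11·4 + 1·(-1) = 0 + 44 - 1 = 43

43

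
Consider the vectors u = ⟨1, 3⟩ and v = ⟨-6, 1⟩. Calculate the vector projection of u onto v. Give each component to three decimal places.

u · v = 1·(-6) + 3·1 = -6 + 3 = -3
|v|² = 36 + 1 = 37
proj_v u = (-3/37) · (-6, 1) ≈ (0.486, -0.081)

(0.486, -0.081)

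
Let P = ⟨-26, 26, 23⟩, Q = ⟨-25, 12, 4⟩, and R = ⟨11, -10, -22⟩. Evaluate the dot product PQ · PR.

1396

PQ = Q − P = (1, -14, -19)
PR = R − P = (37, -36, -45)
PQ · PR = 1·37 + (-14)·(-36) + (-19)·(-45) = 37 + 504 + 855 = 1396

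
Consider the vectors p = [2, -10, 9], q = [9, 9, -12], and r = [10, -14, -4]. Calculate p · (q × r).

q × r:
i: 9·(-4) - (-12)·(-14) = -36 - 168 = -204
j: (-12)·10 - 9·(-4) = -120 - (-36) = -84
k: 9·(-14) - 9·10 = -126 - 90 = -216
q × r = (-204, -84, -216)
p · (q × r) = 2·(-204) + (-10)·(-84) + 9·(-216) = -408 + 840 - 1944 = -1512

-1512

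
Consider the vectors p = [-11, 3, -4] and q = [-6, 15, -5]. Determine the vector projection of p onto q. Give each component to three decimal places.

p · q = (-11)·(-6) + 3·15 + (-4)·(-5) = 66 + 45 + 20 = 131
|q|² = 36 + 225 + 25 = 286
proj_q p = (131/286) · (-6, 15, -5) ≈ (-2.748, 6.871, -2.290)

(-2.748, 6.871, -2.290)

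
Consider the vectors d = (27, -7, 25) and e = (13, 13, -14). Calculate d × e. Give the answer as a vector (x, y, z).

(-227, 703, 442)

i: (-7)·(-14) - 25·13 = 98 - 325 = -227
j: 25·13 - 27·(-14) = 325 - (-378) = 703
k: 27·13 - (-7)·13 = 351 - (-91) = 442
d × e = (-227, 703, 442)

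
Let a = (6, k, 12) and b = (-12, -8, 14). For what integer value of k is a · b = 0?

a · b = 6·(-12) + k·(-8) + 12·14 = 96 - 8k
Set equal to 0: -8k = -96, so k = 12.

12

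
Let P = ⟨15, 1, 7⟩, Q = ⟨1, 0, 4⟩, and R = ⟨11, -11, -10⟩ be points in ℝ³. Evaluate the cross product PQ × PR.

(-19, -226, 164)

PQ = (-14, -1, -3)
PR = (-4, -12, -17)
i: (-1)·(-17) - (-3)·(-12) = 17 - 36 = -19
j: (-3)·(-4) - (-14)·(-17) = 12 - 238 = -226
k: (-14)·(-12) - (-1)·(-4) = 168 - 4 = 164
PQ × PR = (-19, -226, 164)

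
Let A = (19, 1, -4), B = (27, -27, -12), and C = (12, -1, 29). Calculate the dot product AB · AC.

-264

AB = B − A = (8, -28, -8)
AC = C − A = (-7, -2, 33)
AB · AC = 8·(-7) + (-28)·(-2) + (-8)·33 = -56 + 56 - 264 = -264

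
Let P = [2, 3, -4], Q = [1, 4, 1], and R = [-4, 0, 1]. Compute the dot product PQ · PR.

PQ = Q − P = (-1, 1, 5)
PR = R − P = (-6, -3, 5)
PQ · PR = (-1)·(-6) + 1·(-3) + 5·5 = 6 - 3 + 25 = 28

28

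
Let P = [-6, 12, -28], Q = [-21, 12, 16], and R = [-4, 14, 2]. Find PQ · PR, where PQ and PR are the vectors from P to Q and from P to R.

1290

PQ = Q − P = (-15, 0, 44)
PR = R − P = (2, 2, 30)
PQ · PR = (-15)·2 + 0·2 + 44·30 = -30 + 0 + 1320 = 1290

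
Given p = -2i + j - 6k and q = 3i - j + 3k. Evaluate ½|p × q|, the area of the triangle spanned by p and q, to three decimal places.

i: 1·3 - (-6)·(-1) = 3 - 6 = -3
j: (-6)·3 - (-2)·3 = -18 - (-6) = -12
k: (-2)·(-1) - 1·3 = 2 - 3 = -1
p × q = (-3, -12, -1)
|p × q| = √((-3)² + (-12)² + (-1)²) = √154 ≈ 12.4097
area = ½ · 12.4097 ≈ 6.205

6.205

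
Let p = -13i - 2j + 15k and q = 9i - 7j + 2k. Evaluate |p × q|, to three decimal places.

i: (-2)·2 - 15·(-7) = -4 - (-105) = 101
j: 15·9 - (-13)·2 = 135 - (-26) = 161
k: (-13)·(-7) - (-2)·9 = 91 - (-18) = 109
p × q = (101, 161, 109)
|p × q| = √(101² + 161² + 109²) = √48003 ≈ 219.0959

219.096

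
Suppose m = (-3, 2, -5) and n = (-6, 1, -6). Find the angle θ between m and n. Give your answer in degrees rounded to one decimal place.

18.3

m · n = (-3)·(-6) + 2·1 + (-5)·(-6) = 18 + 2 + 30 = 50
|m|² = 9 + 4 + 25 = 38,  |m| = √38 ≈ 6.164414
|n|² = 36 + 1 + 36 = 73,  |n| = √73 ≈ 8.544004
cos θ = 50 / (6.164414 · 8.544004) ≈ 0.94933
θ = arccos(0.94933) ≈ 18.3°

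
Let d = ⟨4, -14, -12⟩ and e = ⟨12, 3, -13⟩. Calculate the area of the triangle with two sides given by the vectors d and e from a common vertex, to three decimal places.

148.651

i: (-14)·(-13) - (-12)·3 = 182 - (-36) = 218
j: (-12)·12 - 4·(-13) = -144 - (-52) = -92
k: 4·3 - (-14)·12 = 12 - (-168) = 180
d × e = (218, -92, 180)
|d × e| = √(218² + (-92)² + 180²) = √88388 ≈ 297.3012
area = ½ · 297.3012 ≈ 148.651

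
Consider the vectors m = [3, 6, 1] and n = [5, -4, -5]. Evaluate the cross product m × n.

(-26, 20, -42)

i: 6·(-5) - 1·(-4) = -30 - (-4) = -26
j: 1·5 - 3·(-5) = 5 - (-15) = 20
k: 3·(-4) - 6·5 = -12 - 30 = -42
m × n = (-26, 20, -42)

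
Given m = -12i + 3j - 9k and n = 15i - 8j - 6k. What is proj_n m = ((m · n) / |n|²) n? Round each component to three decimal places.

(-6.923, 3.692, 2.769)

m · n = (-12)·15 + 3·(-8) + (-9)·(-6) = -180 - 24 + 54 = -150
|n|² = 225 + 64 + 36 = 325
proj_n m = (-150/325) · (15, -8, -6) ≈ (-6.923, 3.692, 2.769)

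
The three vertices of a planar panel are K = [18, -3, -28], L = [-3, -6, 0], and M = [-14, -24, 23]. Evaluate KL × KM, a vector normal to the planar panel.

KL = (-21, -3, 28)
KM = (-32, -21, 51)
i: (-3)·51 - 28·(-21) = -153 - (-588) = 435
j: 28·(-32) - (-21)·51 = -896 - (-1071) = 175
k: (-21)·(-21) - (-3)·(-32) = 441 - 96 = 345
KL × KM = (435, 175, 345)

(435, 175, 345)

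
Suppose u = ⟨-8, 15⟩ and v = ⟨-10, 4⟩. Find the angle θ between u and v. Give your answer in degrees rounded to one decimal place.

40.1

u · v = (-8)·(-10) + 15·4 = 80 + 60 = 140
|u|² = 64 + 225 = 289,  |u| = √289 ≈ 17.000000
|v|² = 100 + 16 = 116,  |v| = √116 ≈ 10.770330
cos θ = 140 / (17.000000 · 10.770330) ≈ 0.76463
θ = arccos(0.76463) ≈ 40.1°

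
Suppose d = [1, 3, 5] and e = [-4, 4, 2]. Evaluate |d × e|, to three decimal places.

30.594

i: 3·2 - 5·4 = 6 - 20 = -14
j: 5·(-4) - 1·2 = -20 - 2 = -22
k: 1·4 - 3·(-4) = 4 - (-12) = 16
d × e = (-14, -22, 16)
|d × e| = √((-14)² + (-22)² + 16²) = √936 ≈ 30.5941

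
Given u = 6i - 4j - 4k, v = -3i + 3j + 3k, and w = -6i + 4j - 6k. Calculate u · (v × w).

v × w:
i: 3·(-6) - 3·4 = -18 - 12 = -30
j: 3·(-6) - (-3)·(-6) = -18 - 18 = -36
k: (-3)·4 - 3·(-6) = -12 - (-18) = 6
v × w = (-30, -36, 6)
u · (v × w) = 6·(-30) + (-4)·(-36) + (-4)·6 = -180 + 144 - 24 = -60

-60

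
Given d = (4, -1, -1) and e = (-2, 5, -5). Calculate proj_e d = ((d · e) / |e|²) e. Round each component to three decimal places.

d · e = 4·(-2) + (-1)·5 + (-1)·(-5) = -8 - 5 + 5 = -8
|e|² = 4 + 25 + 25 = 54
proj_e d = (-8/54) · (-2, 5, -5) ≈ (0.296, -0.741, 0.741)

(0.296, -0.741, 0.741)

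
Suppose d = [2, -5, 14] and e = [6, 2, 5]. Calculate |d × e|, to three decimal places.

i: (-5)·5 - 14·2 = -25 - 28 = -53
j: 14·6 - 2·5 = 84 - 10 = 74
k: 2·2 - (-5)·6 = 4 - (-30) = 34
d × e = (-53, 74, 34)
|d × e| = √((-53)² + 74² + 34²) = √9441 ≈ 97.1648

97.165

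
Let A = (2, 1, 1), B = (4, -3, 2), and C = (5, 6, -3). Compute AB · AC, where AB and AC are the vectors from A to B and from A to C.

AB = B − A = (2, -4, 1)
AC = C − A = (3, 5, -4)
AB · AC = 2·3 + (-4)·5 + 1·(-4) = 6 - 20 - 4 = -18

-18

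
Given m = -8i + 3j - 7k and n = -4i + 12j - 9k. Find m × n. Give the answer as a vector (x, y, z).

(57, -44, -84)

i: 3·(-9) - (-7)·12 = -27 - (-84) = 57
j: (-7)·(-4) - (-8)·(-9) = 28 - 72 = -44
k: (-8)·12 - 3·(-4) = -96 - (-12) = -84
m × n = (57, -44, -84)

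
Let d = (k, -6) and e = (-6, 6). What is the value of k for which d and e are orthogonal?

-6

d · e = k·(-6) + (-6)·6 = -36 - 6k
Set equal to 0: -6k = 36, so k = -6.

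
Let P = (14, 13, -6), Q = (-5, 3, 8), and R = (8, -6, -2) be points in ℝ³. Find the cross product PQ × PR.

(226, -8, 301)

PQ = (-19, -10, 14)
PR = (-6, -19, 4)
i: (-10)·4 - 14·(-19) = -40 - (-266) = 226
j: 14·(-6) - (-19)·4 = -84 - (-76) = -8
k: (-19)·(-19) - (-10)·(-6) = 361 - 60 = 301
PQ × PR = (226, -8, 301)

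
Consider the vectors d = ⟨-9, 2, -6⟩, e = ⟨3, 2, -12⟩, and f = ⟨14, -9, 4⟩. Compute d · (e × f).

870

e × f:
i: 2·4 - (-12)·(-9) = 8 - 108 = -100
j: (-12)·14 - 3·4 = -168 - 12 = -180
k: 3·(-9) - 2·14 = -27 - 28 = -55
e × f = (-100, -180, -55)
d · (e × f) = (-9)·(-100) + 2·(-180) + (-6)·(-55) = 900 - 360 + 330 = 870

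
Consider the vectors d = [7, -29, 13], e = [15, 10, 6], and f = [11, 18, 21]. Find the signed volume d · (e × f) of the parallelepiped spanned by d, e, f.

e × f:
i: 10·21 - 6·18 = 210 - 108 = 102
j: 6·11 - 15·21 = 66 - 315 = -249
k: 15·18 - 10·11 = 270 - 110 = 160
e × f = (102, -249, 160)
d · (e × f) = 7·102 + (-29)·(-249) + 13·160 = 714 + 7221 + 2080 = 10015

10015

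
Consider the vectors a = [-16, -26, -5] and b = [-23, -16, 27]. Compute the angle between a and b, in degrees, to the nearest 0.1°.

57.4

a · b = (-16)·(-23) + (-26)·(-16) + (-5)·27 = 368 + 416 - 135 = 649
|a|² = 256 + 676 + 25 = 957,  |a| = √957 ≈ 30.935417
|b|² = 529 + 256 + 729 = 1514,  |b| = √1514 ≈ 38.910153
cos θ = 649 / (30.935417 · 38.910153) ≈ 0.53917
θ = arccos(0.53917) ≈ 57.4°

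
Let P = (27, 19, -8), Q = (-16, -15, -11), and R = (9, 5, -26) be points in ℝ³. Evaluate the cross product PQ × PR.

PQ = (-43, -34, -3)
PR = (-18, -14, -18)
i: (-34)·(-18) - (-3)·(-14) = 612 - 42 = 570
j: (-3)·(-18) - (-43)·(-18) = 54 - 774 = -720
k: (-43)·(-14) - (-34)·(-18) = 602 - 612 = -10
PQ × PR = (570, -720, -10)

(570, -720, -10)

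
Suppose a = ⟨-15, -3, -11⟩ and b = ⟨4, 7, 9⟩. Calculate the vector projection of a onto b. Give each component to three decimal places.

(-4.932, -8.630, -11.096)

a · b = (-15)·4 + (-3)·7 + (-11)·9 = -60 - 21 - 99 = -180
|b|² = 16 + 49 + 81 = 146
proj_b a = (-180/146) · (4, 7, 9) ≈ (-4.932, -8.630, -11.096)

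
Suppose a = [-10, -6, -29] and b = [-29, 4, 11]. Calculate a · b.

-53

a · b = (-10)·(-29) + (-6)·4 + (-29)·11 = 290 - 24 - 319 = -53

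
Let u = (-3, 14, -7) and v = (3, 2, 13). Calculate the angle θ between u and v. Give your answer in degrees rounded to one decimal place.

109.6

u · v = (-3)·3 + 14·2 + (-7)·13 = -9 + 28 - 91 = -72
|u|² = 9 + 196 + 49 = 254,  |u| = √254 ≈ 15.937377
|v|² = 9 + 4 + 169 = 182,  |v| = √182 ≈ 13.490738
cos θ = -72 / (15.937377 · 13.490738) ≈ -0.33487
θ = arccos(-0.33487) ≈ 109.6°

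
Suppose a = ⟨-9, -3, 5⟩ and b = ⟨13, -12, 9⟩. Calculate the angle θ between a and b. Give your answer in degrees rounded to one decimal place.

a · b = (-9)·13 + (-3)·(-12) + 5·9 = -117 + 36 + 45 = -36
|a|² = 81 + 9 + 25 = 115,  |a| = √115 ≈ 10.723805
|b|² = 169 + 144 + 81 = 394,  |b| = √394 ≈ 19.849433
cos θ = -36 / (10.723805 · 19.849433) ≈ -0.16912
θ = arccos(-0.16912) ≈ 99.7°

99.7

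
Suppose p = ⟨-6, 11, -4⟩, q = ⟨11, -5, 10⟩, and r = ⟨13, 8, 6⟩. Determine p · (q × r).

q × r:
i: (-5)·6 - 10·8 = -30 - 80 = -110
j: 10·13 - 11·6 = 130 - 66 = 64
k: 11·8 - (-5)·13 = 88 - (-65) = 153
q × r = (-110, 64, 153)
p · (q × r) = (-6)·(-110) + 11·64 + (-4)·153 = 660 + 704 - 612 = 752

752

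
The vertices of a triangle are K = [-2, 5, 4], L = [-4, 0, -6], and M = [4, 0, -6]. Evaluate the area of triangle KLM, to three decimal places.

KL = (-2, -5, -10),  KM = (6, -5, -10)
i: (-5)·(-10) - (-10)·(-5) = 50 - 50 = 0
j: (-10)·6 - (-2)·(-10) = -60 - 20 = -80
k: (-2)·(-5) - (-5)·6 = 10 - (-30) = 40
KL × KM = (0, -80, 40)
|KL × KM| = √8000 ≈ 89.4427
area = ½ · 89.4427 ≈ 44.721

44.721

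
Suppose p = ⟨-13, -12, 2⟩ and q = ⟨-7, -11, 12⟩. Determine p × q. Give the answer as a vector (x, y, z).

(-122, 142, 59)

i: (-12)·12 - 2·(-11) = -144 - (-22) = -122
j: 2·(-7) - (-13)·12 = -14 - (-156) = 142
k: (-13)·(-11) - (-12)·(-7) = 143 - 84 = 59
p × q = (-122, 142, 59)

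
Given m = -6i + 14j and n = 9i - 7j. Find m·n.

-152

m · n = (-6)·9 + 14·(-7) = -54 - 98 = -152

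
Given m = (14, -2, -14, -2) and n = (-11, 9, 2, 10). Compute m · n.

m · n = 14·(-11) + (-2)·9 + (-14)·2 + (-2)·10 = -154 - 18 - 28 - 20 = -220

-220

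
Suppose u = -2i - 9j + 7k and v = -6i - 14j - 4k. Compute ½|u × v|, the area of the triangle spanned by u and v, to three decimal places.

72.684

i: (-9)·(-4) - 7·(-14) = 36 - (-98) = 134
j: 7·(-6) - (-2)·(-4) = -42 - 8 = -50
k: (-2)·(-14) - (-9)·(-6) = 28 - 54 = -26
u × v = (134, -50, -26)
|u × v| = √(134² + (-50)² + (-26)²) = √21132 ≈ 145.3685
area = ½ · 145.3685 ≈ 72.684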